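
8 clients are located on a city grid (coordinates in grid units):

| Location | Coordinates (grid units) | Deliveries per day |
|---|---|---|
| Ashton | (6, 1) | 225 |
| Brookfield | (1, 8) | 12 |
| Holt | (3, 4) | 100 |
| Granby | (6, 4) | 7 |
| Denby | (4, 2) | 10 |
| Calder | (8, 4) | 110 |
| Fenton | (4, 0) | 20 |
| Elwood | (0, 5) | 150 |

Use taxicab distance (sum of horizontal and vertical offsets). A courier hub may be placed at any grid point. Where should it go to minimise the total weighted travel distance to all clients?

(6, 4)

Manhattan distance separates: Σwᵢ(|x−xᵢ|+|y−yᵢ|) = Σwᵢ|x−xᵢ| + Σwᵢ|y−yᵢ|, so x and y are optimised independently as 1-D weighted medians.
Total weight W = 634; half = 317.
x-coordinate, sorted with cumulative weight:
  x=0 (Elwood, w=150) cum 150
  x=1 (Brookfield, w=12) cum 162
  x=3 (Holt, w=100) cum 262
  x=4 (Denby, w=10) cum 272
  x=4 (Fenton, w=20) cum 292
  x=6 (Ashton, w=225) cum 517  ← median
  x=6 (Granby, w=7) cum 524
  x=8 (Calder, w=110) cum 634
⇒ x* = 6
y-coordinate, sorted with cumulative weight:
  y=0 (Fenton, w=20) cum 20
  y=1 (Ashton, w=225) cum 245
  y=2 (Denby, w=10) cum 255
  y=4 (Holt, w=100) cum 355  ← median
  y=4 (Granby, w=7) cum 362
  y=4 (Calder, w=110) cum 472
  y=5 (Elwood, w=150) cum 622
  y=8 (Brookfield, w=12) cum 634
⇒ y* = 4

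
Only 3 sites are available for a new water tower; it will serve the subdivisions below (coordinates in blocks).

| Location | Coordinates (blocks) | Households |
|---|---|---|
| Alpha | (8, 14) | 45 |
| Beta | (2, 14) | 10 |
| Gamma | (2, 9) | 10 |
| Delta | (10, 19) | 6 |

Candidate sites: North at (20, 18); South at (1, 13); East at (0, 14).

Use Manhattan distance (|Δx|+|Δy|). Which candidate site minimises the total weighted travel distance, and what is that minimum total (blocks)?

South, total 520 blocks

Total weighted distance at each candidate:
  North (20, 18): total = 1276
  South (1, 13): total = 520
  East (0, 14): total = 540
Minimum is at South with total 520 blocks.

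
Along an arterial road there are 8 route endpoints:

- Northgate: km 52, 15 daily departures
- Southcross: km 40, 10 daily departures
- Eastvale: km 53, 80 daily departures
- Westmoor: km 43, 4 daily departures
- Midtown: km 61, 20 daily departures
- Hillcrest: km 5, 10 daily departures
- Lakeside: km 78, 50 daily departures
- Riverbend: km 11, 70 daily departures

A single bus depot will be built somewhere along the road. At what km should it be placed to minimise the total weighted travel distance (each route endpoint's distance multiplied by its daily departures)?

For a sum of weighted absolute distances on a line, the optimum is the weighted median (not the mean). Total weight W = 259; half-weight = 129.5.
Sort by position and accumulate weight:
  km 5 (Hillcrest, w=10) → cum 10
  km 11 (Riverbend, w=70) → cum 80
  km 40 (Southcross, w=10) → cum 90
  km 43 (Westmoor, w=4) → cum 94
  km 52 (Northgate, w=15) → cum 109
  km 53 (Eastvale, w=80) → cum 189  ≥ 129.5 → median here
  km 61 (Midtown, w=20) → cum 209
  km 78 (Lakeside, w=50) → cum 259
Optimal location: km 53.

x = 53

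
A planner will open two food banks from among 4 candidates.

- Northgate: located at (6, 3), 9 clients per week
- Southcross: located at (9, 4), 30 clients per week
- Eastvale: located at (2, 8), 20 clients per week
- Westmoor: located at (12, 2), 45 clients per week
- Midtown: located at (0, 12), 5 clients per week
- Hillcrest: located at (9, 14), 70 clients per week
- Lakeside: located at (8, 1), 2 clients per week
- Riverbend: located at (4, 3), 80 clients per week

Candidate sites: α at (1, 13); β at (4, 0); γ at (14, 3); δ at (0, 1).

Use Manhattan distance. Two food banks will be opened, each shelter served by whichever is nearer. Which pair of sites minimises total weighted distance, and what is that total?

Evaluate every pair (each demand assigned to the nearer of the two):
  {α, β}: total = 1775
  {α, γ}: total = 1963
  {β, γ}: total = 2010
  {γ, δ}: total = 2238
  {α, δ}: total = 2273
  {β, δ}: total = 2580
Best pair: {α, β} with total 1775.

{α, β}, total 1775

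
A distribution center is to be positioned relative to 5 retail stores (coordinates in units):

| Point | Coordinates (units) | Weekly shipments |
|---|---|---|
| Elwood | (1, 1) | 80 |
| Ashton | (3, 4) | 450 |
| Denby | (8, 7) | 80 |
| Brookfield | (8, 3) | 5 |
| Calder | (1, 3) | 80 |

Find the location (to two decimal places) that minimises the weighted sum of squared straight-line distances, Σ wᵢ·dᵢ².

The minimiser of Σwᵢ‖p−pᵢ‖² is the weighted centroid p* = (Σwᵢpᵢ)/(Σwᵢ).
Σwᵢ = 695.
Σwᵢxᵢ = 80·1 + 450·3 + 80·8 + 5·8 + 80·1 = 2190.
Σwᵢyᵢ = 80·1 + 450·4 + 80·7 + 5·3 + 80·3 = 2695.
x* = 2190/695 = 3.15, y* = 2695/695 = 3.88.

(3.15, 3.88)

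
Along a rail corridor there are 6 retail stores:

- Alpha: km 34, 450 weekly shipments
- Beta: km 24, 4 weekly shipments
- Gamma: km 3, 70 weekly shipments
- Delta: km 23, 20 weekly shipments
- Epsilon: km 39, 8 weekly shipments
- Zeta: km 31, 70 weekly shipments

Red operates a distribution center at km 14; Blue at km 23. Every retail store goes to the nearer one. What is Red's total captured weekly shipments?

The indifferent point is the midpoint (14+23)/2 = 18.5; retail stores left of it (closer to Red at 14) go to Red, those right go to Blue.
  Gamma at 3 (w=70) → Red
  Delta at 23 (w=20) → Blue
  Beta at 24 (w=4) → Blue
  Zeta at 31 (w=70) → Blue
  Alpha at 34 (w=450) → Blue
  Epsilon at 39 (w=8) → Blue
Red captures 70; Blue captures 552.

70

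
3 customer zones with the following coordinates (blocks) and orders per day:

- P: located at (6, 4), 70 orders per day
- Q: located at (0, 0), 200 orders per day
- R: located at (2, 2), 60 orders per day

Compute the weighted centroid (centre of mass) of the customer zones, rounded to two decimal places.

The minimiser of Σwᵢ‖p−pᵢ‖² is the weighted centroid p* = (Σwᵢpᵢ)/(Σwᵢ).
Σwᵢ = 330.
Σwᵢxᵢ = 70·6 + 200·0 + 60·2 = 540.
Σwᵢyᵢ = 70·4 + 200·0 + 60·2 = 400.
x* = 540/330 = 1.64, y* = 400/330 = 1.21.

(1.64, 1.21)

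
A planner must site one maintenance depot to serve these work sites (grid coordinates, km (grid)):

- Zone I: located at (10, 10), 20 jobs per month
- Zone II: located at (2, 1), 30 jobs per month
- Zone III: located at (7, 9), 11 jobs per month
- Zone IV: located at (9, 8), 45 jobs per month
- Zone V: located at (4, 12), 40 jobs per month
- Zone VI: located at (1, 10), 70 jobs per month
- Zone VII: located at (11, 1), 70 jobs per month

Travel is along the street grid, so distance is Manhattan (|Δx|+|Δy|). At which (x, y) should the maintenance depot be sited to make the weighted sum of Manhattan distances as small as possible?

(7, 8)

Manhattan distance separates: Σwᵢ(|x−xᵢ|+|y−yᵢ|) = Σwᵢ|x−xᵢ| + Σwᵢ|y−yᵢ|, so x and y are optimised independently as 1-D weighted medians.
Total weight W = 286; half = 143.
x-coordinate, sorted with cumulative weight:
  x=1 (Zone VI, w=70) cum 70
  x=2 (Zone II, w=30) cum 100
  x=4 (Zone V, w=40) cum 140
  x=7 (Zone III, w=11) cum 151  ← median
  x=9 (Zone IV, w=45) cum 196
  x=10 (Zone I, w=20) cum 216
  x=11 (Zone VII, w=70) cum 286
⇒ x* = 7
y-coordinate, sorted with cumulative weight:
  y=1 (Zone II, w=30) cum 30
  y=1 (Zone VII, w=70) cum 100
  y=8 (Zone IV, w=45) cum 145  ← median
  y=9 (Zone III, w=11) cum 156
  y=10 (Zone I, w=20) cum 176
  y=10 (Zone VI, w=70) cum 246
  y=12 (Zone V, w=40) cum 286
⇒ y* = 8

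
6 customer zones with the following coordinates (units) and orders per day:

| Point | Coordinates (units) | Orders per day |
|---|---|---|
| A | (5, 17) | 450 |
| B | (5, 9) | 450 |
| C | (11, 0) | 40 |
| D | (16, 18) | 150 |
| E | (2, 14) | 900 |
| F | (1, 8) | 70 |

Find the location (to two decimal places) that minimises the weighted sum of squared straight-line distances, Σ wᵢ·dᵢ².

The minimiser of Σwᵢ‖p−pᵢ‖² is the weighted centroid p* = (Σwᵢpᵢ)/(Σwᵢ).
Σwᵢ = 2060.
Σwᵢxᵢ = 450·5 + 450·5 + 40·11 + 150·16 + 900·2 + 70·1 = 9210.
Σwᵢyᵢ = 450·17 + 450·9 + 40·0 + 150·18 + 900·14 + 70·8 = 27560.
x* = 9210/2060 = 4.47, y* = 27560/2060 = 13.38.

(4.47, 13.38)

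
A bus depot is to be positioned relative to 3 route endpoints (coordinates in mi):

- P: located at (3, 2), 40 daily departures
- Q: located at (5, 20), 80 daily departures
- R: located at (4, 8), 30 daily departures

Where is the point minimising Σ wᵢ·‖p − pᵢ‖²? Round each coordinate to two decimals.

(4.27, 12.80)

The minimiser of Σwᵢ‖p−pᵢ‖² is the weighted centroid p* = (Σwᵢpᵢ)/(Σwᵢ).
Σwᵢ = 150.
Σwᵢxᵢ = 40·3 + 80·5 + 30·4 = 640.
Σwᵢyᵢ = 40·2 + 80·20 + 30·8 = 1920.
x* = 640/150 = 4.27, y* = 1920/150 = 12.80.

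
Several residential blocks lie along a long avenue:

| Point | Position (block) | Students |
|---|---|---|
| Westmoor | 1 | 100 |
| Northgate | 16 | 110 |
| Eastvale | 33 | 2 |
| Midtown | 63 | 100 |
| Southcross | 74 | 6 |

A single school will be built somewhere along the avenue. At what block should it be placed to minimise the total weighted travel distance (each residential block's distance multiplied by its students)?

x = 16

For a sum of weighted absolute distances on a line, the optimum is the weighted median (not the mean). Total weight W = 318; half-weight = 159.
Sort by position and accumulate weight:
  block 1 (Westmoor, w=100) → cum 100
  block 16 (Northgate, w=110) → cum 210  ≥ 159 → median here
  block 33 (Eastvale, w=2) → cum 212
  block 63 (Midtown, w=100) → cum 312
  block 74 (Southcross, w=6) → cum 318
Optimal location: block 16.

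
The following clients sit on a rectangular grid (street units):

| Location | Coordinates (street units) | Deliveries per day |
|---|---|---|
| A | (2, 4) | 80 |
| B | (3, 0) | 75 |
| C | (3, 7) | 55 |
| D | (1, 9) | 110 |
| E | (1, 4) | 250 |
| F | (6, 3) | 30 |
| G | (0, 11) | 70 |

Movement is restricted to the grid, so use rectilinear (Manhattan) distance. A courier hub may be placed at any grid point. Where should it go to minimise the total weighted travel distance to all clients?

Manhattan distance separates: Σwᵢ(|x−xᵢ|+|y−yᵢ|) = Σwᵢ|x−xᵢ| + Σwᵢ|y−yᵢ|, so x and y are optimised independently as 1-D weighted medians.
Total weight W = 670; half = 335.
x-coordinate, sorted with cumulative weight:
  x=0 (G, w=70) cum 70
  x=1 (D, w=110) cum 180
  x=1 (E, w=250) cum 430  ← median
  x=2 (A, w=80) cum 510
  x=3 (B, w=75) cum 585
  x=3 (C, w=55) cum 640
  x=6 (F, w=30) cum 670
⇒ x* = 1
y-coordinate, sorted with cumulative weight:
  y=0 (B, w=75) cum 75
  y=3 (F, w=30) cum 105
  y=4 (A, w=80) cum 185
  y=4 (E, w=250) cum 435  ← median
  y=7 (C, w=55) cum 490
  y=9 (D, w=110) cum 600
  y=11 (G, w=70) cum 670
⇒ y* = 4

(1, 4)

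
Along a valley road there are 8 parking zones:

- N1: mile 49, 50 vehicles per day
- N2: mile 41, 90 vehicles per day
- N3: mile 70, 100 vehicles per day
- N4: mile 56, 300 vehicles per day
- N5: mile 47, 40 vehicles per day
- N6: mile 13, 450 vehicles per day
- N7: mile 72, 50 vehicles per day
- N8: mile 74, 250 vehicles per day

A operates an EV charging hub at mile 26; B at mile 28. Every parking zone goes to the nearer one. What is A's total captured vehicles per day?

450

The indifferent point is the midpoint (26+28)/2 = 27; parking zones left of it (closer to A at 26) go to A, those right go to B.
  N6 at 13 (w=450) → A
  N2 at 41 (w=90) → B
  N5 at 47 (w=40) → B
  N1 at 49 (w=50) → B
  N4 at 56 (w=300) → B
  N3 at 70 (w=100) → B
  N7 at 72 (w=50) → B
  N8 at 74 (w=250) → B
A captures 450; B captures 880.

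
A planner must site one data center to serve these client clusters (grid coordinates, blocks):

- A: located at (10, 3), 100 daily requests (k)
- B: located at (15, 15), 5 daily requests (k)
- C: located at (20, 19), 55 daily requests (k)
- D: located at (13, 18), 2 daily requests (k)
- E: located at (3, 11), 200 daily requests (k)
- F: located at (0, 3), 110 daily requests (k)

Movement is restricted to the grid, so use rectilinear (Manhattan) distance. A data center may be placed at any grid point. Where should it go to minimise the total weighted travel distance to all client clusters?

Manhattan distance separates: Σwᵢ(|x−xᵢ|+|y−yᵢ|) = Σwᵢ|x−xᵢ| + Σwᵢ|y−yᵢ|, so x and y are optimised independently as 1-D weighted medians.
Total weight W = 472; half = 236.
x-coordinate, sorted with cumulative weight:
  x=0 (F, w=110) cum 110
  x=3 (E, w=200) cum 310  ← median
  x=10 (A, w=100) cum 410
  x=13 (D, w=2) cum 412
  x=15 (B, w=5) cum 417
  x=20 (C, w=55) cum 472
⇒ x* = 3
y-coordinate, sorted with cumulative weight:
  y=3 (A, w=100) cum 100
  y=3 (F, w=110) cum 210
  y=11 (E, w=200) cum 410  ← median
  y=15 (B, w=5) cum 415
  y=18 (D, w=2) cum 417
  y=19 (C, w=55) cum 472
⇒ y* = 11

(3, 11)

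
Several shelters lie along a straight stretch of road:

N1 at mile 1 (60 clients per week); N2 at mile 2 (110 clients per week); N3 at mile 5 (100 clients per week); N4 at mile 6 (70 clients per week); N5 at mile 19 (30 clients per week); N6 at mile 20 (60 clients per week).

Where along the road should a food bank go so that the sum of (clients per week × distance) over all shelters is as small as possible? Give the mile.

For a sum of weighted absolute distances on a line, the optimum is the weighted median (not the mean). Total weight W = 430; half-weight = 215.
Sort by position and accumulate weight:
  mile 1 (N1, w=60) → cum 60
  mile 2 (N2, w=110) → cum 170
  mile 5 (N3, w=100) → cum 270  ≥ 215 → median here
  mile 6 (N4, w=70) → cum 340
  mile 19 (N5, w=30) → cum 370
  mile 20 (N6, w=60) → cum 430
Optimal location: mile 5.

x = 5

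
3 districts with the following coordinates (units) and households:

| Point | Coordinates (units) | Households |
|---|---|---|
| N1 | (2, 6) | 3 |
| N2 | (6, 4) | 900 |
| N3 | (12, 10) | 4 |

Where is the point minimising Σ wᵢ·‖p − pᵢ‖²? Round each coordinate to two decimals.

(6.01, 4.03)

The minimiser of Σwᵢ‖p−pᵢ‖² is the weighted centroid p* = (Σwᵢpᵢ)/(Σwᵢ).
Σwᵢ = 907.
Σwᵢxᵢ = 3·2 + 900·6 + 4·12 = 5454.
Σwᵢyᵢ = 3·6 + 900·4 + 4·10 = 3658.
x* = 5454/907 = 6.01, y* = 3658/907 = 4.03.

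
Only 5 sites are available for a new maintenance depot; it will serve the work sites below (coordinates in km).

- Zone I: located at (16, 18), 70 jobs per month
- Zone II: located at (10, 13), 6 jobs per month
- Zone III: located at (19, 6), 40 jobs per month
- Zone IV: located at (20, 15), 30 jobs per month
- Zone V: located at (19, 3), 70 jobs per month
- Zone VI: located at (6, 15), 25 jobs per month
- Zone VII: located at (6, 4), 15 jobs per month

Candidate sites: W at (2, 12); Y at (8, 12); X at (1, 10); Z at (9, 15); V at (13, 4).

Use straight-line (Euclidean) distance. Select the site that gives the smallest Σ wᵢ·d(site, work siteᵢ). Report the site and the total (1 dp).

Total weighted distance at each candidate:
  W (2, 12): total = 3988.8
  Y (8, 12): total = 2794.4
  X (1, 10): total = 4219.7
  Z (9, 15): total = 2754.1
  V (13, 4): total = 2560.1
Minimum is at V with total 2560.1 km.

V, total 2560.1 km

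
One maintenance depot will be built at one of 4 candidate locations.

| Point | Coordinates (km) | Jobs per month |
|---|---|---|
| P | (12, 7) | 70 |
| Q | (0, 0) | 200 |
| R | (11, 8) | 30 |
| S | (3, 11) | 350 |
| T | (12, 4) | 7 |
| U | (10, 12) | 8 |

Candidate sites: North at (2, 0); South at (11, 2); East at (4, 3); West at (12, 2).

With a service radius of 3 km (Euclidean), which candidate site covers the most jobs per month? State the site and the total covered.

North, covering 200

Coverage radius r = 3 km; a point is covered iff (Δx)²+(Δy)² ≤ 3² = 9.
  North (2, 0): covers {Q} → 200
  South (11, 2): covers {T} → 7
  East (4, 3): covers {none} → 0
  West (12, 2): covers {T} → 7
Maximum coverage at North: 200 jobs per month.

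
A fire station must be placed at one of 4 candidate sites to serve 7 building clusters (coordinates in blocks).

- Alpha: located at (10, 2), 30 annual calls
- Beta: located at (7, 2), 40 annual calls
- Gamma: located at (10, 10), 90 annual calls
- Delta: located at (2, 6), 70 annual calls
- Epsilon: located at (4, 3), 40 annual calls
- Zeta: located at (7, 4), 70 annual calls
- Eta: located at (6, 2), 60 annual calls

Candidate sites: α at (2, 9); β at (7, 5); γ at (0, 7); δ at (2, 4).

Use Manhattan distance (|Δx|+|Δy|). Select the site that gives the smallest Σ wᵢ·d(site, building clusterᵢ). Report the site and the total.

β, total 1950 blocks

Total weighted distance at each candidate:
  α (2, 9): total = 3630
  β (7, 5): total = 1950
  γ (0, 7): total = 3990
  δ (2, 4): total = 2810
Minimum is at β with total 1950 blocks.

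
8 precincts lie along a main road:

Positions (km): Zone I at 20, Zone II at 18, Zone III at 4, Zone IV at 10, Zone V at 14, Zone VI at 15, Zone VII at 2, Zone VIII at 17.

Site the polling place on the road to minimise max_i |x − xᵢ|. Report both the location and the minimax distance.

location 11, max distance 9

The 1-center on a line is the midpoint of the two extreme points: leftmost at 2, rightmost at 20.
Optimal location = (2 + 20)/2 = 11; maximum distance = (20 − 2)/2 = 9.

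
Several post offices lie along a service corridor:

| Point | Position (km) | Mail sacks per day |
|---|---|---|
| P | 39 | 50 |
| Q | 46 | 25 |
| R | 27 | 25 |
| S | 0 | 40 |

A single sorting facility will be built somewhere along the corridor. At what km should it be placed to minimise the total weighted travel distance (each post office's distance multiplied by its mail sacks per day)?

For a sum of weighted absolute distances on a line, the optimum is the weighted median (not the mean). Total weight W = 140; half-weight = 70.
Sort by position and accumulate weight:
  km 0 (S, w=40) → cum 40
  km 27 (R, w=25) → cum 65
  km 39 (P, w=50) → cum 115  ≥ 70 → median here
  km 46 (Q, w=25) → cum 140
Optimal location: km 39.

x = 39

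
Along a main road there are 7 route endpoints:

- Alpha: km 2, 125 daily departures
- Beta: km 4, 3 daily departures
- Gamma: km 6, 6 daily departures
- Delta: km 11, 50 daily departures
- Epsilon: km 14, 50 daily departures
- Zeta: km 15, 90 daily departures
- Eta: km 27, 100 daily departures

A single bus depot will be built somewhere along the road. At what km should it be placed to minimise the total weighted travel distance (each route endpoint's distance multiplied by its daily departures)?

x = 14

For a sum of weighted absolute distances on a line, the optimum is the weighted median (not the mean). Total weight W = 424; half-weight = 212.
Sort by position and accumulate weight:
  km 2 (Alpha, w=125) → cum 125
  km 4 (Beta, w=3) → cum 128
  km 6 (Gamma, w=6) → cum 134
  km 11 (Delta, w=50) → cum 184
  km 14 (Epsilon, w=50) → cum 234  ≥ 212 → median here
  km 15 (Zeta, w=90) → cum 324
  km 27 (Eta, w=100) → cum 424
Optimal location: km 14.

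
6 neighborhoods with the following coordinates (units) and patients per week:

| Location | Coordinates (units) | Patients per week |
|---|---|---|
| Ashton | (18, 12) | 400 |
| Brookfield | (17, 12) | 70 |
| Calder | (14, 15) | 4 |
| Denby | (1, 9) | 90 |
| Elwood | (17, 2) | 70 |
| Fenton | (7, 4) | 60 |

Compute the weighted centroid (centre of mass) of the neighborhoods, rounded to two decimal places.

(14.62, 9.93)

The minimiser of Σwᵢ‖p−pᵢ‖² is the weighted centroid p* = (Σwᵢpᵢ)/(Σwᵢ).
Σwᵢ = 694.
Σwᵢxᵢ = 400·18 + 70·17 + 4·14 + 90·1 + 70·17 + 60·7 = 10146.
Σwᵢyᵢ = 400·12 + 70·12 + 4·15 + 90·9 + 70·2 + 60·4 = 6890.
x* = 10146/694 = 14.62, y* = 6890/694 = 9.93.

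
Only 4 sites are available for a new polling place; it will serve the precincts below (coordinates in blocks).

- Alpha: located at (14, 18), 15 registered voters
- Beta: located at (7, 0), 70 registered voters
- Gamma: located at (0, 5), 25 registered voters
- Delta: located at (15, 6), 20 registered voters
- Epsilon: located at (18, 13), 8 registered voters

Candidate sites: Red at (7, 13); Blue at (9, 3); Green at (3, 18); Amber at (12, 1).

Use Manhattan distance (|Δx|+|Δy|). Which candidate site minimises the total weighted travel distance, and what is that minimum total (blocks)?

Blue, total 1257 blocks

Total weighted distance at each candidate:
  Red (7, 13): total = 1853
  Blue (9, 3): total = 1257
  Green (3, 18): total = 2745
  Amber (12, 1): total = 1409
Minimum is at Blue with total 1257 blocks.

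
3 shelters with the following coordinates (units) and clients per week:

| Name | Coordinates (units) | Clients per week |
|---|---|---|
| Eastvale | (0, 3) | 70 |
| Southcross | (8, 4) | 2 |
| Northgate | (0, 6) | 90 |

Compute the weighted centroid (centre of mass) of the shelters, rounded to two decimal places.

The minimiser of Σwᵢ‖p−pᵢ‖² is the weighted centroid p* = (Σwᵢpᵢ)/(Σwᵢ).
Σwᵢ = 162.
Σwᵢxᵢ = 70·0 + 2·8 + 90·0 = 16.
Σwᵢyᵢ = 70·3 + 2·4 + 90·6 = 758.
x* = 16/162 = 0.10, y* = 758/162 = 4.68.

(0.10, 4.68)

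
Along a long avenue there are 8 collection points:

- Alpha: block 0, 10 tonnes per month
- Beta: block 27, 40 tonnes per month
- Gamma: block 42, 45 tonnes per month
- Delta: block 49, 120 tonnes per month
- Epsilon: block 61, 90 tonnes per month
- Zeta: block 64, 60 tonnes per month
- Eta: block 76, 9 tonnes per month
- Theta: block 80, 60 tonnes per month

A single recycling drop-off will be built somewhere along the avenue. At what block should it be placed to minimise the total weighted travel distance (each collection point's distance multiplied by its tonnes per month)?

For a sum of weighted absolute distances on a line, the optimum is the weighted median (not the mean). Total weight W = 434; half-weight = 217.
Sort by position and accumulate weight:
  block 0 (Alpha, w=10) → cum 10
  block 27 (Beta, w=40) → cum 50
  block 42 (Gamma, w=45) → cum 95
  block 49 (Delta, w=120) → cum 215
  block 61 (Epsilon, w=90) → cum 305  ≥ 217 → median here
  block 64 (Zeta, w=60) → cum 365
  block 76 (Eta, w=9) → cum 374
  block 80 (Theta, w=60) → cum 434
Optimal location: block 61.

x = 61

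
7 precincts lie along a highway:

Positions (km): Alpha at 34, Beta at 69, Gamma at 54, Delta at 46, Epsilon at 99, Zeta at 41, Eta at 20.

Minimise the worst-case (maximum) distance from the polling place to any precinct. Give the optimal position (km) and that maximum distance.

location 59.5, max distance 39.5

The 1-center on a line is the midpoint of the two extreme points: leftmost at 20, rightmost at 99.
Optimal location = (20 + 99)/2 = 59.5; maximum distance = (99 − 20)/2 = 39.5.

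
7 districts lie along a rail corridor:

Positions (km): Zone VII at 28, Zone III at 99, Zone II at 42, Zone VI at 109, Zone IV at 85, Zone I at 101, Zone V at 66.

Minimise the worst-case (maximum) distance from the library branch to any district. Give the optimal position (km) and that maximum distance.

The 1-center on a line is the midpoint of the two extreme points: leftmost at 28, rightmost at 109.
Optimal location = (28 + 109)/2 = 68.5; maximum distance = (109 − 28)/2 = 40.5.

location 68.5, max distance 40.5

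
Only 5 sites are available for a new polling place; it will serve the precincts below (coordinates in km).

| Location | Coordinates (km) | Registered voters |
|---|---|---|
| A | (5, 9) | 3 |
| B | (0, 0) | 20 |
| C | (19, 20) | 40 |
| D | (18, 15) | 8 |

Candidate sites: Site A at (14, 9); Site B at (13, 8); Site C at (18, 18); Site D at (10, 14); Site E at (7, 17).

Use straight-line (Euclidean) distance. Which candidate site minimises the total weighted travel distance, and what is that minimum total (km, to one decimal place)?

Site C, total 670.0 km

Total weighted distance at each candidate:
  Site A (14, 9): total = 900.9
  Site B (13, 8): total = 934.9
  Site C (18, 18): total = 670.0
  Site D (10, 14): total = 862.5
  Site E (7, 17): total = 976.6
Minimum is at Site C with total 670.0 km.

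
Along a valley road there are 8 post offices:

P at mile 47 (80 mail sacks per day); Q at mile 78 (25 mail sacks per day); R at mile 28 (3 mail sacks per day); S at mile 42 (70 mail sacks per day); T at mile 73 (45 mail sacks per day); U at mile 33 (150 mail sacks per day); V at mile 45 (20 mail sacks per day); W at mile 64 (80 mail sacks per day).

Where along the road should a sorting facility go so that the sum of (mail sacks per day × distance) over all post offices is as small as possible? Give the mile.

x = 45

For a sum of weighted absolute distances on a line, the optimum is the weighted median (not the mean). Total weight W = 473; half-weight = 236.5.
Sort by position and accumulate weight:
  mile 28 (R, w=3) → cum 3
  mile 33 (U, w=150) → cum 153
  mile 42 (S, w=70) → cum 223
  mile 45 (V, w=20) → cum 243  ≥ 236.5 → median here
  mile 47 (P, w=80) → cum 323
  mile 64 (W, w=80) → cum 403
  mile 73 (T, w=45) → cum 448
  mile 78 (Q, w=25) → cum 473
Optimal location: mile 45.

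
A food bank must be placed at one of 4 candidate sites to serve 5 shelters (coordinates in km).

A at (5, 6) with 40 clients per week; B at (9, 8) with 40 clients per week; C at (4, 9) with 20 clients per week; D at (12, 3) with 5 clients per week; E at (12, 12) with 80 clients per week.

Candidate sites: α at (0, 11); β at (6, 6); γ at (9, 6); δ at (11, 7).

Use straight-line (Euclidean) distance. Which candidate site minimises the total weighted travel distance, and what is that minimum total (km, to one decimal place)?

Total weighted distance at each candidate:
  α (0, 11): total = 1787.2
  β (6, 6): total = 968.7
  γ (9, 6): total = 914.5
  δ (11, 7): total = 906.9
Minimum is at δ with total 906.9 km.

δ, total 906.9 km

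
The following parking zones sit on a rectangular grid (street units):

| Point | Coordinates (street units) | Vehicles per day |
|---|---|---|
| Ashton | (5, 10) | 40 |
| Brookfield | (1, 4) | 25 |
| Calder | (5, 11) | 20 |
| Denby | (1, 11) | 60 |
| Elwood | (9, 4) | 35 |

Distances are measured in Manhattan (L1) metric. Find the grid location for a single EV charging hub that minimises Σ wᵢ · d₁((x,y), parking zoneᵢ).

Manhattan distance separates: Σwᵢ(|x−xᵢ|+|y−yᵢ|) = Σwᵢ|x−xᵢ| + Σwᵢ|y−yᵢ|, so x and y are optimised independently as 1-D weighted medians.
Total weight W = 180; half = 90.
x-coordinate, sorted with cumulative weight:
  x=1 (Brookfield, w=25) cum 25
  x=1 (Denby, w=60) cum 85
  x=5 (Ashton, w=40) cum 125  ← median
  x=5 (Calder, w=20) cum 145
  x=9 (Elwood, w=35) cum 180
⇒ x* = 5
y-coordinate, sorted with cumulative weight:
  y=4 (Brookfield, w=25) cum 25
  y=4 (Elwood, w=35) cum 60
  y=10 (Ashton, w=40) cum 100  ← median
  y=11 (Calder, w=20) cum 120
  y=11 (Denby, w=60) cum 180
⇒ y* = 10

(5, 10)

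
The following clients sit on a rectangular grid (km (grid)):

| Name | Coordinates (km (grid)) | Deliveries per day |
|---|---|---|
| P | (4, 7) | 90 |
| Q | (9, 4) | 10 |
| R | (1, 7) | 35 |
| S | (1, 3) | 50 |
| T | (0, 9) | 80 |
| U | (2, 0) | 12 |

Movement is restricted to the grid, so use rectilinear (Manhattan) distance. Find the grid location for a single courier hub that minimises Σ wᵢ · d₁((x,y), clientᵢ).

Manhattan distance separates: Σwᵢ(|x−xᵢ|+|y−yᵢ|) = Σwᵢ|x−xᵢ| + Σwᵢ|y−yᵢ|, so x and y are optimised independently as 1-D weighted medians.
Total weight W = 277; half = 138.5.
x-coordinate, sorted with cumulative weight:
  x=0 (T, w=80) cum 80
  x=1 (R, w=35) cum 115
  x=1 (S, w=50) cum 165  ← median
  x=2 (U, w=12) cum 177
  x=4 (P, w=90) cum 267
  x=9 (Q, w=10) cum 277
⇒ x* = 1
y-coordinate, sorted with cumulative weight:
  y=0 (U, w=12) cum 12
  y=3 (S, w=50) cum 62
  y=4 (Q, w=10) cum 72
  y=7 (P, w=90) cum 162  ← median
  y=7 (R, w=35) cum 197
  y=9 (T, w=80) cum 277
⇒ y* = 7

(1, 7)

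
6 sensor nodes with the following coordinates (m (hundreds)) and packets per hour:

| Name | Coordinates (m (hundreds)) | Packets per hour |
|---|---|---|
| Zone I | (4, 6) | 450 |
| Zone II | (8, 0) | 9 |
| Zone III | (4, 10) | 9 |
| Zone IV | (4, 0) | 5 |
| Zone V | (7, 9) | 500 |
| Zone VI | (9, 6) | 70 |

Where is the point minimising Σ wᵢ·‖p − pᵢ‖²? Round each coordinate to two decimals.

(5.81, 7.39)

The minimiser of Σwᵢ‖p−pᵢ‖² is the weighted centroid p* = (Σwᵢpᵢ)/(Σwᵢ).
Σwᵢ = 1043.
Σwᵢxᵢ = 450·4 + 9·8 + 9·4 + 5·4 + 500·7 + 70·9 = 6058.
Σwᵢyᵢ = 450·6 + 9·0 + 9·10 + 5·0 + 500·9 + 70·6 = 7710.
x* = 6058/1043 = 5.81, y* = 7710/1043 = 7.39.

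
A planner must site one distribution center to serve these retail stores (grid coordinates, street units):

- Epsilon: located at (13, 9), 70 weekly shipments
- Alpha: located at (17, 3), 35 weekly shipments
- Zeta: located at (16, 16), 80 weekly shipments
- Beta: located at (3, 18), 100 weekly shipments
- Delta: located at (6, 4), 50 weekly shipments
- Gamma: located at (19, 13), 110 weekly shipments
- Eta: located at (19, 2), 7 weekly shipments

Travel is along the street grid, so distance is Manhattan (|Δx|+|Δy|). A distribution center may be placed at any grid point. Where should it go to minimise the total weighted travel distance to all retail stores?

(16, 13)

Manhattan distance separates: Σwᵢ(|x−xᵢ|+|y−yᵢ|) = Σwᵢ|x−xᵢ| + Σwᵢ|y−yᵢ|, so x and y are optimised independently as 1-D weighted medians.
Total weight W = 452; half = 226.
x-coordinate, sorted with cumulative weight:
  x=3 (Beta, w=100) cum 100
  x=6 (Delta, w=50) cum 150
  x=13 (Epsilon, w=70) cum 220
  x=16 (Zeta, w=80) cum 300  ← median
  x=17 (Alpha, w=35) cum 335
  x=19 (Gamma, w=110) cum 445
  x=19 (Eta, w=7) cum 452
⇒ x* = 16
y-coordinate, sorted with cumulative weight:
  y=2 (Eta, w=7) cum 7
  y=3 (Alpha, w=35) cum 42
  y=4 (Delta, w=50) cum 92
  y=9 (Epsilon, w=70) cum 162
  y=13 (Gamma, w=110) cum 272  ← median
  y=16 (Zeta, w=80) cum 352
  y=18 (Beta, w=100) cum 452
⇒ y* = 13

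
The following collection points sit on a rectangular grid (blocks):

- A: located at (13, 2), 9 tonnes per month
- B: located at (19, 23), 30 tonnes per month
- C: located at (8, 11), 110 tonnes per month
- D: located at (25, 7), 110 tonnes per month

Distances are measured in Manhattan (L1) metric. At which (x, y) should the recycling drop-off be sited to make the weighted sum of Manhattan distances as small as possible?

(19, 11)

Manhattan distance separates: Σwᵢ(|x−xᵢ|+|y−yᵢ|) = Σwᵢ|x−xᵢ| + Σwᵢ|y−yᵢ|, so x and y are optimised independently as 1-D weighted medians.
Total weight W = 259; half = 129.5.
x-coordinate, sorted with cumulative weight:
  x=8 (C, w=110) cum 110
  x=13 (A, w=9) cum 119
  x=19 (B, w=30) cum 149  ← median
  x=25 (D, w=110) cum 259
⇒ x* = 19
y-coordinate, sorted with cumulative weight:
  y=2 (A, w=9) cum 9
  y=7 (D, w=110) cum 119
  y=11 (C, w=110) cum 229  ← median
  y=23 (B, w=30) cum 259
⇒ y* = 11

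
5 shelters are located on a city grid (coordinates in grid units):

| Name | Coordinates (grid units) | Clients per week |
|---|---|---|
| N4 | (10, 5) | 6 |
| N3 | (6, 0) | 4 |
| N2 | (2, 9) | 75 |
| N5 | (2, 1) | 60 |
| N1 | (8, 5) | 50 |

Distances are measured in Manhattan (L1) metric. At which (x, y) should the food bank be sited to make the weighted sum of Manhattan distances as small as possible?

Manhattan distance separates: Σwᵢ(|x−xᵢ|+|y−yᵢ|) = Σwᵢ|x−xᵢ| + Σwᵢ|y−yᵢ|, so x and y are optimised independently as 1-D weighted medians.
Total weight W = 195; half = 97.5.
x-coordinate, sorted with cumulative weight:
  x=2 (N2, w=75) cum 75
  x=2 (N5, w=60) cum 135  ← median
  x=6 (N3, w=4) cum 139
  x=8 (N1, w=50) cum 189
  x=10 (N4, w=6) cum 195
⇒ x* = 2
y-coordinate, sorted with cumulative weight:
  y=0 (N3, w=4) cum 4
  y=1 (N5, w=60) cum 64
  y=5 (N4, w=6) cum 70
  y=5 (N1, w=50) cum 120  ← median
  y=9 (N2, w=75) cum 195
⇒ y* = 5

(2, 5)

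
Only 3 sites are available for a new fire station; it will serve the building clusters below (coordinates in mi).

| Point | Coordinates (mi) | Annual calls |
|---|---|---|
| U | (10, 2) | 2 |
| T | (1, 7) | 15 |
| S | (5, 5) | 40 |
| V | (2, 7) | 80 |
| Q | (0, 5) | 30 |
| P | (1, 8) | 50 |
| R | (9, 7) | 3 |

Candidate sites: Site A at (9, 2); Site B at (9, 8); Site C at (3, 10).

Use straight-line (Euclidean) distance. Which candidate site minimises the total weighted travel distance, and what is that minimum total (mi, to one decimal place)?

Site C, total 880.2 mi

Total weighted distance at each candidate:
  Site A (9, 2): total = 1831.3
  Site B (9, 8): total = 1586.4
  Site C (3, 10): total = 880.2
Minimum is at Site C with total 880.2 mi.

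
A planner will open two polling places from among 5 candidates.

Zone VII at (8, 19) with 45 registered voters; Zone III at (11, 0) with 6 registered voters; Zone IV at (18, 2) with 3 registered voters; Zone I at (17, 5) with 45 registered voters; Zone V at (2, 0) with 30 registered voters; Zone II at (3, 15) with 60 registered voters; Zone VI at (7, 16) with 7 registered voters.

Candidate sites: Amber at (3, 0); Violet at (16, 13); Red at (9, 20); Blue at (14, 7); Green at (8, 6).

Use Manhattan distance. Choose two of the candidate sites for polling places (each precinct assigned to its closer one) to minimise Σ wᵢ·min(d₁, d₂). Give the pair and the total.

Evaluate every pair (each demand assigned to the nearer of the two):
  {Red, Blue}: total = 1674
  {Red, Green}: total = 1698
  {Amber, Red}: total = 1776
  {Amber, Green}: total = 2072
  {Amber, Violet}: total = 2136
  {Amber, Blue}: total = 2152
  {Violet, Red}: total = 2154
  {Blue, Green}: total = 2168
  {Violet, Green}: total = 2360
  {Violet, Blue}: total = 2496
Best pair: {Red, Blue} with total 1674.

{Red, Blue}, total 1674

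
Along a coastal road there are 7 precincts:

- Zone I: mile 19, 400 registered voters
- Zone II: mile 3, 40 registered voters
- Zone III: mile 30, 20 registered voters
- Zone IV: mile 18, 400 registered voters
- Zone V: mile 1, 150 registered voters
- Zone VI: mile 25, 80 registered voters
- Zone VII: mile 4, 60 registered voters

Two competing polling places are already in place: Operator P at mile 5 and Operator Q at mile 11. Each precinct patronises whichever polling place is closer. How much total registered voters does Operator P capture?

250

The indifferent point is the midpoint (5+11)/2 = 8; precincts left of it (closer to Operator P at 5) go to Operator P, those right go to Operator Q.
  Zone V at 1 (w=150) → Operator P
  Zone II at 3 (w=40) → Operator P
  Zone VII at 4 (w=60) → Operator P
  Zone IV at 18 (w=400) → Operator Q
  Zone I at 19 (w=400) → Operator Q
  Zone VI at 25 (w=80) → Operator Q
  Zone III at 30 (w=20) → Operator Q
Operator P captures 250; Operator Q captures 900.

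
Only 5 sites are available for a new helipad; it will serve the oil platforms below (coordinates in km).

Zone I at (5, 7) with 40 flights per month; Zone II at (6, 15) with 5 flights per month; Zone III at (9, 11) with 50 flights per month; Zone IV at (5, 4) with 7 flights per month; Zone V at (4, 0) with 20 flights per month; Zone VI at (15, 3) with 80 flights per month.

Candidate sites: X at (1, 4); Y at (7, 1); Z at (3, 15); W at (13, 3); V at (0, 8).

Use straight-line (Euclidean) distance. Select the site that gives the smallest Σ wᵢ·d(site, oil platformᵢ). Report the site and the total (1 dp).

Total weighted distance at each candidate:
  X (1, 4): total = 2042.8
  Y (7, 1): total = 1581.2
  Z (3, 15): total = 2442.0
  W (13, 3): total = 1280.6
  V (0, 8): total = 2213.0
Minimum is at W with total 1280.6 km.

W, total 1280.6 km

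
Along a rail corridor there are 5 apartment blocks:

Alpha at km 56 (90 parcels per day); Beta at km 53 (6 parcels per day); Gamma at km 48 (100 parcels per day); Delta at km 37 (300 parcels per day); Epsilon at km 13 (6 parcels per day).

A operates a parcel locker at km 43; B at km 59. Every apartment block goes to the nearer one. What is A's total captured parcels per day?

The indifferent point is the midpoint (43+59)/2 = 51; apartment blocks left of it (closer to A at 43) go to A, those right go to B.
  Epsilon at 13 (w=6) → A
  Delta at 37 (w=300) → A
  Gamma at 48 (w=100) → A
  Beta at 53 (w=6) → B
  Alpha at 56 (w=90) → B
A captures 406; B captures 96.

406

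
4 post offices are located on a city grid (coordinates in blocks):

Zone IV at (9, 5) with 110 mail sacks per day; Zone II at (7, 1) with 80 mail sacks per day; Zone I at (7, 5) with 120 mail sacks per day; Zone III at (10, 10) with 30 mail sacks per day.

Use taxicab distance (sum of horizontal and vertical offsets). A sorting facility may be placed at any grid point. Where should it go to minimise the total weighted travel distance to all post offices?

Manhattan distance separates: Σwᵢ(|x−xᵢ|+|y−yᵢ|) = Σwᵢ|x−xᵢ| + Σwᵢ|y−yᵢ|, so x and y are optimised independently as 1-D weighted medians.
Total weight W = 340; half = 170.
x-coordinate, sorted with cumulative weight:
  x=7 (Zone II, w=80) cum 80
  x=7 (Zone I, w=120) cum 200  ← median
  x=9 (Zone IV, w=110) cum 310
  x=10 (Zone III, w=30) cum 340
⇒ x* = 7
y-coordinate, sorted with cumulative weight:
  y=1 (Zone II, w=80) cum 80
  y=5 (Zone IV, w=110) cum 190  ← median
  y=5 (Zone I, w=120) cum 310
  y=10 (Zone III, w=30) cum 340
⇒ y* = 5

(7, 5)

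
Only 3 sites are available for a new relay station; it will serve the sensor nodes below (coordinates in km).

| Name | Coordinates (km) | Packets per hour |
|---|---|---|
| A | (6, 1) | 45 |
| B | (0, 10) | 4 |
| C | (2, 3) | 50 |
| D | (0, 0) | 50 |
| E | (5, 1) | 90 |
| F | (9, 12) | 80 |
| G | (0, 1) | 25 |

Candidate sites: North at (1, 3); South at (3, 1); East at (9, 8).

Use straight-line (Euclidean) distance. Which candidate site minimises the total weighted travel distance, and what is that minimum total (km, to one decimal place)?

South, total 1700.3 km

Total weighted distance at each candidate:
  North (1, 3): total = 1900.5
  South (3, 1): total = 1700.3
  East (9, 8): total = 2742.4
Minimum is at South with total 1700.3 km.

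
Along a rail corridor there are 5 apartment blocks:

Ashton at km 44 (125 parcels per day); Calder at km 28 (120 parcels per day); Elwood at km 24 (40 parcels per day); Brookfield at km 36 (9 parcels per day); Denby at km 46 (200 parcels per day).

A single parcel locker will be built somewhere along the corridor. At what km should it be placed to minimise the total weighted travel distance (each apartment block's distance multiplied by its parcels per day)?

x = 44

For a sum of weighted absolute distances on a line, the optimum is the weighted median (not the mean). Total weight W = 494; half-weight = 247.
Sort by position and accumulate weight:
  km 24 (Elwood, w=40) → cum 40
  km 28 (Calder, w=120) → cum 160
  km 36 (Brookfield, w=9) → cum 169
  km 44 (Ashton, w=125) → cum 294  ≥ 247 → median here
  km 46 (Denby, w=200) → cum 494
Optimal location: km 44.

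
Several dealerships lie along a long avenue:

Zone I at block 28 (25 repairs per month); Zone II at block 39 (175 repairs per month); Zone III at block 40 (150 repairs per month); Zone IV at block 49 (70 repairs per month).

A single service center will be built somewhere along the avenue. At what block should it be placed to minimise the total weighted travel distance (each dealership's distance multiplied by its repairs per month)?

For a sum of weighted absolute distances on a line, the optimum is the weighted median (not the mean). Total weight W = 420; half-weight = 210.
Sort by position and accumulate weight:
  block 28 (Zone I, w=25) → cum 25
  block 39 (Zone II, w=175) → cum 200
  block 40 (Zone III, w=150) → cum 350  ≥ 210 → median here
  block 49 (Zone IV, w=70) → cum 420
Optimal location: block 40.

x = 40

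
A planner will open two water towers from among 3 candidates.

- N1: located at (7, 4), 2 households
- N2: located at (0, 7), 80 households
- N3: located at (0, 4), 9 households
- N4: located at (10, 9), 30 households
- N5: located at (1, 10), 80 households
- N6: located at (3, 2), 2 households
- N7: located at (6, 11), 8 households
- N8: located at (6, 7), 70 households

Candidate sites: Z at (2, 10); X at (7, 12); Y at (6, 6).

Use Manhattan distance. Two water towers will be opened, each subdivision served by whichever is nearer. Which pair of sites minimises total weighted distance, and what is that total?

{Z, Y}, total 892

Evaluate every pair (each demand assigned to the nearer of the two):
  {Z, Y}: total = 892
  {Z, X}: total = 1202
  {X, Y}: total = 1558
Best pair: {Z, Y} with total 892.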